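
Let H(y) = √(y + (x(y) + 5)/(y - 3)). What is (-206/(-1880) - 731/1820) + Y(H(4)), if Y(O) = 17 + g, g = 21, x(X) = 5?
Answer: 806384/21385 ≈ 37.708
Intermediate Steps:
H(y) = √(y + 10/(-3 + y)) (H(y) = √(y + (5 + 5)/(y - 3)) = √(y + 10/(-3 + y)))
Y(O) = 38 (Y(O) = 17 + 21 = 38)
(-206/(-1880) - 731/1820) + Y(H(4)) = (-206/(-1880) - 731/1820) + 38 = (-206*(-1/1880) - 731*1/1820) + 38 = (103/940 - 731/1820) + 38 = -6246/21385 + 38 = 806384/21385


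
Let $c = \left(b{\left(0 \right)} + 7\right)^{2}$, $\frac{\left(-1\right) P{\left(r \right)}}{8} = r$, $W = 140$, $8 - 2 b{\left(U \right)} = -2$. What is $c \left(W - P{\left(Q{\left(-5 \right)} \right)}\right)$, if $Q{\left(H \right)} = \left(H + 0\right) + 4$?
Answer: $19008$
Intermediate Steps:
$b{\left(U \right)} = 5$ ($b{\left(U \right)} = 4 - -1 = 4 + 1 = 5$)
$Q{\left(H \right)} = 4 + H$ ($Q{\left(H \right)} = H + 4 = 4 + H$)
$P{\left(r \right)} = - 8 r$
$c = 144$ ($c = \left(5 + 7\right)^{2} = 12^{2} = 144$)
$c \left(W - P{\left(Q{\left(-5 \right)} \right)}\right) = 144 \left(140 - - 8 \left(4 - 5\right)\right) = 144 \left(140 - \left(-8\right) \left(-1\right)\right) = 144 \left(140 - 8\right) = 144 \cdot 132 = 19008$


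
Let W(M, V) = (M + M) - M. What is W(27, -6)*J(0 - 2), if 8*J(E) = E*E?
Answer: 27/2 ≈ 13.500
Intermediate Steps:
J(E) = E**2/8 (J(E) = (E*E)/8 = E**2/8)
W(M, V) = M (W(M, V) = 2*M - M = M)
W(27, -6)*J(0 - 2) = 27*((0 - 2)**2/8) = 27*((1/8)*(-2)**2) = 27*((1/8)*4) = 27*(1/2) = 27/2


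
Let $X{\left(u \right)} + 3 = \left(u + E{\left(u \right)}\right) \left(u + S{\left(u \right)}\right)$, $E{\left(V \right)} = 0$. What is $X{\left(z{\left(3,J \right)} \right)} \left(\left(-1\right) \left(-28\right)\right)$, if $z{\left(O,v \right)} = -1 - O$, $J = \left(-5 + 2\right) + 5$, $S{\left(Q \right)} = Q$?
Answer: $812$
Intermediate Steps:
$J = 2$ ($J = -3 + 5 = 2$)
$X{\left(u \right)} = -3 + 2 u^{2}$ ($X{\left(u \right)} = -3 + \left(u + 0\right) \left(u + u\right) = -3 + u 2 u = -3 + 2 u^{2}$)
$X{\left(z{\left(3,J \right)} \right)} \left(\left(-1\right) \left(-28\right)\right) = \left(-3 + 2 \left(-1 - 3\right)^{2}\right) \left(\left(-1\right) \left(-28\right)\right) = \left(-3 + 2 \left(-1 - 3\right)^{2}\right) 28 = \left(-3 + 2 \left(-4\right)^{2}\right) 28 = \left(-3 + 2 \cdot 16\right) 28 = \left(-3 + 32\right) 28 = 29 \cdot 28 = 812$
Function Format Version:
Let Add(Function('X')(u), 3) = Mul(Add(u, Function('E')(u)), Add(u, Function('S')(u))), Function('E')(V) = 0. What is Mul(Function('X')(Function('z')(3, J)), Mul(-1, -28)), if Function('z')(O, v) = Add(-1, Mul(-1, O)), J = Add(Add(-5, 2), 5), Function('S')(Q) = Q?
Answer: 812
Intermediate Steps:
J = 2 (J = Add(-3, 5) = 2)
Function('X')(u) = Add(-3, Mul(2, Pow(u, 2))) (Function('X')(u) = Add(-3, Mul(Add(u, 0), Add(u, u))) = Add(-3, Mul(u, Mul(2, u))) = Add(-3, Mul(2, Pow(u, 2))))
Mul(Function('X')(Function('z')(3, J)), Mul(-1, -28)) = Mul(Add(-3, Mul(2, Pow(Add(-1, Mul(-1, 3)), 2))), Mul(-1, -28)) = Mul(Add(-3, Mul(2, Pow(Add(-1, -3), 2))), 28) = Mul(Add(-3, Mul(2, Pow(-4, 2))), 28) = Mul(Add(-3, Mul(2, 16)), 28) = Mul(Add(-3, 32), 28) = Mul(29, 28) = 812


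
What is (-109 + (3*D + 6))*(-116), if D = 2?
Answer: 11252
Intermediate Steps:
(-109 + (3*D + 6))*(-116) = (-109 + (3*2 + 6))*(-116) = (-109 + (6 + 6))*(-116) = (-109 + 12)*(-116) = -97*(-116) = 11252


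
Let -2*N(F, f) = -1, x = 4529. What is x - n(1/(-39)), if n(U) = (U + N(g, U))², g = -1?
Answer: 27553067/6084 ≈ 4528.8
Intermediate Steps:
N(F, f) = ½ (N(F, f) = -½*(-1) = ½)
n(U) = (½ + U)² (n(U) = (U + ½)² = (½ + U)²)
x - n(1/(-39)) = 4529 - (1 + 2/(-39))²/4 = 4529 - (1 + 2*(-1/39))²/4 = 4529 - (1 - 2/39)²/4 = 4529 - (37/39)²/4 = 4529 - 1369/(4*1521) = 4529 - 1*1369/6084 = 4529 - 1369/6084 = 27553067/6084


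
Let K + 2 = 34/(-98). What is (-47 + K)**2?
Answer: 5846724/2401 ≈ 2435.1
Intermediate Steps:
K = -115/49 (K = -2 + 34/(-98) = -2 + 34*(-1/98) = -2 - 17/49 = -115/49 ≈ -2.3469)
(-47 + K)**2 = (-47 - 115/49)**2 = (-2418/49)**2 = 5846724/2401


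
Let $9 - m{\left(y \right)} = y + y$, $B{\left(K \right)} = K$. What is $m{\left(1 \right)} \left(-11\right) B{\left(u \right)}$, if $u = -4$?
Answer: $308$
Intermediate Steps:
$m{\left(y \right)} = 9 - 2 y$ ($m{\left(y \right)} = 9 - \left(y + y\right) = 9 - 2 y$)
$m{\left(1 \right)} \left(-11\right) B{\left(u \right)} = \left(9 - 2\right) \left(-11\right) \left(-4\right) = 7 \left(-11\right) \left(-4\right) = \left(-77\right) \left(-4\right) = 308$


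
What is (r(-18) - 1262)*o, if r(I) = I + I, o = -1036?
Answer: 1344728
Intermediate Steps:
r(I) = 2*I
(r(-18) - 1262)*o = (2*(-18) - 1262)*(-1036) = (-36 - 1262)*(-1036) = -1298*(-1036) = 1344728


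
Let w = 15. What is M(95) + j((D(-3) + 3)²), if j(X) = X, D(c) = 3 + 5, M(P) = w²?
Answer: 346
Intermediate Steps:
M(P) = 225 (M(P) = 15² = 225)
D(c) = 8
M(95) + j((D(-3) + 3)²) = 225 + (8 + 3)² = 225 + 11² = 225 + 121 = 346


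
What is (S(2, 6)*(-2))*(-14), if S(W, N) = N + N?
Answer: 336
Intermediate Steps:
S(W, N) = 2*N
(S(2, 6)*(-2))*(-14) = ((2*6)*(-2))*(-14) = (12*(-2))*(-14) = -24*(-14) = 336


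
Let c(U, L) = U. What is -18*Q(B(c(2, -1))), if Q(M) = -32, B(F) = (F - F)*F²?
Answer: 576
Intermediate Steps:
B(F) = 0 (B(F) = 0*F² = 0)
-18*Q(B(c(2, -1))) = -18*(-32) = -1*(-576) = 576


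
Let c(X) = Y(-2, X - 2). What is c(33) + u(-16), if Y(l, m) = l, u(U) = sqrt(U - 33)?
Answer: -2 + 7*I ≈ -2.0 + 7.0*I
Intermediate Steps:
u(U) = sqrt(-33 + U)
c(X) = -2
c(33) + u(-16) = -2 + sqrt(-33 - 16) = -2 + sqrt(-49) = -2 + 7*I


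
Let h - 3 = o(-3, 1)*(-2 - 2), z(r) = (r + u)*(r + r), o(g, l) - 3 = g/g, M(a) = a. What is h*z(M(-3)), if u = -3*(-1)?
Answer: 0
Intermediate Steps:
u = 3
o(g, l) = 4 (o(g, l) = 3 + g/g = 3 + 1 = 4)
z(r) = 2*r*(3 + r) (z(r) = (r + 3)*(r + r) = (3 + r)*(2*r) = 2*r*(3 + r))
h = -13 (h = 3 + 4*(-2 - 2) = 3 + 4*(-4) = 3 - 16 = -13)
h*z(M(-3)) = -26*(-3)*(3 - 3) = -26*(-3)*0 = -13*0 = 0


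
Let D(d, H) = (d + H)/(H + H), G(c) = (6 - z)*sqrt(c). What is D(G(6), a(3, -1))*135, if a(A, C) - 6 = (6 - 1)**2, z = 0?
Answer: 135/2 + 405*sqrt(6)/31 ≈ 99.501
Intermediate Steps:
a(A, C) = 31 (a(A, C) = 6 + (6 - 1)**2 = 6 + 5**2 = 6 + 25 = 31)
G(c) = 6*sqrt(c) (G(c) = (6 - 1*0)*sqrt(c) = (6 + 0)*sqrt(c) = 6*sqrt(c))
D(d, H) = (H + d)/(2*H) (D(d, H) = (H + d)/((2*H)) = (H + d)*(1/(2*H)) = (H + d)/(2*H))
D(G(6), a(3, -1))*135 = ((1/2)*(31 + 6*sqrt(6))/31)*135 = ((1/2)*(1/31)*(31 + 6*sqrt(6)))*135 = (1/2 + 3*sqrt(6)/31)*135 = 135/2 + 405*sqrt(6)/31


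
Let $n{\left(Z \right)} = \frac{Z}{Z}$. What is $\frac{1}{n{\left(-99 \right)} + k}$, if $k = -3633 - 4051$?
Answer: $- \frac{1}{7683} \approx -0.00013016$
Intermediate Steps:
$n{\left(Z \right)} = 1$
$k = -7684$
$\frac{1}{n{\left(-99 \right)} + k} = \frac{1}{1 - 7684} = \frac{1}{-7683} = - \frac{1}{7683}$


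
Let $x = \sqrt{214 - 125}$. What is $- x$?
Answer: $- \sqrt{89} \approx -9.434$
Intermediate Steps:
$x = \sqrt{89} \approx 9.434$
$- x = - \sqrt{89}$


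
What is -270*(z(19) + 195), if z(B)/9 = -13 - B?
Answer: 25110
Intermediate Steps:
z(B) = -117 - 9*B (z(B) = 9*(-13 - B) = -117 - 9*B)
-270*(z(19) + 195) = -270*((-117 - 9*19) + 195) = -270*((-117 - 171) + 195) = -270*(-288 + 195) = -270*(-93) = 25110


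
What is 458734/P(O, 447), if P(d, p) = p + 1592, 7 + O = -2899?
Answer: 458734/2039 ≈ 224.98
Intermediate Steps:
O = -2906 (O = -7 - 2899 = -2906)
P(d, p) = 1592 + p
458734/P(O, 447) = 458734/(1592 + 447) = 458734/2039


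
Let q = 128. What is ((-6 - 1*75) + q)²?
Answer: 2209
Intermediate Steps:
((-6 - 1*75) + q)² = ((-6 - 1*75) + 128)² = ((-6 - 75) + 128)² = (-81 + 128)² = 47² = 2209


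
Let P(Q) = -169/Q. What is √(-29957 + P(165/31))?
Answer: 4*I*√51027735/165 ≈ 173.17*I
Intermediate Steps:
√(-29957 + P(165/31)) = √(-29957 - 169/(165/31)) = √(-29957 - 169/(165*(1/31))) = √(-29957 - 169/165/31) = √(-29957 - 169*31/165) = √(-29957 - 5239/165) = √(-4948144/165) = 4*I*√51027735/165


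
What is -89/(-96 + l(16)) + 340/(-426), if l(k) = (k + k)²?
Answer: -176717/197664 ≈ -0.89403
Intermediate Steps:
l(k) = 4*k² (l(k) = (2*k)² = 4*k²)
-89/(-96 + l(16)) + 340/(-426) = -89/(-96 + 4*16²) + 340/(-426) = -89/(-96 + 4*256) + 340*(-1/426) = -89/(-96 + 1024) - 170/213 = -89/928 - 170/213 = -176717/197664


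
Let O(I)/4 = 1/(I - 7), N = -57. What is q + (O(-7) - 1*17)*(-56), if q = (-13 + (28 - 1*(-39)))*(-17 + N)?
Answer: -3028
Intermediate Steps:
O(I) = 4/(-7 + I) (O(I) = 4/(I - 7) = 4/(-7 + I))
q = -3996 (q = (-13 + (28 - 1*(-39)))*(-17 - 57) = (-13 + (28 + 39))*(-74) = (-13 + 67)*(-74) = 54*(-74) = -3996)
q + (O(-7) - 1*17)*(-56) = -3996 + (4/(-7 - 7) - 1*17)*(-56) = -3996 + (4/(-14) - 17)*(-56) = -3996 + (4*(-1/14) - 17)*(-56) = -3996 + (-2/7 - 17)*(-56) = -3996 - 121/7*(-56) = -3996 + 968 = -3028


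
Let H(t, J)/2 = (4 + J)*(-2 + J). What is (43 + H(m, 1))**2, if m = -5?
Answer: 1089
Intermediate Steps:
H(t, J) = 2*(-2 + J)*(4 + J) (H(t, J) = 2*((4 + J)*(-2 + J)) = 2*((-2 + J)*(4 + J)) = 2*(-2 + J)*(4 + J))
(43 + H(m, 1))**2 = (43 + (-16 + 2*1**2 + 4*1))**2 = (43 + (-16 + 2*1 + 4))**2 = (43 + (-16 + 2 + 4))**2 = (43 - 10)**2 = 33**2 = 1089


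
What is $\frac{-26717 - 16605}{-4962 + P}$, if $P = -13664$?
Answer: $\frac{21661}{9313} \approx 2.3259$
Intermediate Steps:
$\frac{-26717 - 16605}{-4962 + P} = \frac{-26717 - 16605}{-4962 - 13664} = - \frac{43322}{-18626} = \left(-43322\right) \left(- \frac{1}{18626}\right) = \frac{21661}{9313}$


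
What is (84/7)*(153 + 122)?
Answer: 3300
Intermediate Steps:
(84/7)*(153 + 122) = (84*(⅐))*275 = 12*275 = 3300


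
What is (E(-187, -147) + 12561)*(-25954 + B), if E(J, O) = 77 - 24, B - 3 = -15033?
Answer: -516972176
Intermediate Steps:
B = -15030 (B = 3 - 15033 = -15030)
E(J, O) = 53
(E(-187, -147) + 12561)*(-25954 + B) = (53 + 12561)*(-25954 - 15030) = 12614*(-40984) = -516972176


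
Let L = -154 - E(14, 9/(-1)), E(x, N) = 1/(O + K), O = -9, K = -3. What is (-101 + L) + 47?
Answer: -2495/12 ≈ -207.92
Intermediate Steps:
E(x, N) = -1/12 (E(x, N) = 1/(-9 - 3) = 1/(-12) = -1/12)
L = -1847/12 (L = -154 - 1*(-1/12) = -154 + 1/12 = -1847/12 ≈ -153.92)
(-101 + L) + 47 = (-101 - 1847/12) + 47 = -3059/12 + 47 = -2495/12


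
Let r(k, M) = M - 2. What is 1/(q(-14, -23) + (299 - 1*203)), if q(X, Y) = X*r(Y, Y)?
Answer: 1/446 ≈ 0.0022422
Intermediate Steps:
r(k, M) = -2 + M
q(X, Y) = X*(-2 + Y)
1/(q(-14, -23) + (299 - 1*203)) = 1/(-14*(-2 - 23) + (299 - 1*203)) = 1/(-14*(-25) + (299 - 203)) = 1/(350 + 96) = 1/446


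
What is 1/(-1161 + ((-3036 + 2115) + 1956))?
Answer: -1/126 ≈ -0.0079365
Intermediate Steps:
1/(-1161 + ((-3036 + 2115) + 1956)) = 1/(-1161 + (-921 + 1956)) = 1/(-1161 + 1035) = 1/(-126) = -1/126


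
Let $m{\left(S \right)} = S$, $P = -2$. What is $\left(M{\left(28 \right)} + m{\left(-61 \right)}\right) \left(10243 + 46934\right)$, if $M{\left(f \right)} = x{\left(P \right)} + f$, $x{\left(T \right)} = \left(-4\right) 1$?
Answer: $-2115549$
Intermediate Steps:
$x{\left(T \right)} = -4$
$M{\left(f \right)} = -4 + f$
$\left(M{\left(28 \right)} + m{\left(-61 \right)}\right) \left(10243 + 46934\right) = \left(\left(-4 + 28\right) - 61\right) \left(10243 + 46934\right) = \left(24 - 61\right) 57177 = \left(-37\right) 57177 = -2115549$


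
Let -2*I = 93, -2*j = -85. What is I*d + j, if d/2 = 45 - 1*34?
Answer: -1961/2 ≈ -980.50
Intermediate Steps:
j = 85/2 (j = -1/2*(-85) = 85/2 ≈ 42.500)
d = 22 (d = 2*(45 - 1*34) = 2*(45 - 34) = 2*11 = 22)
I = -93/2 (I = -1/2*93 = -93/2 ≈ -46.500)
I*d + j = -93/2*22 + 85/2 = -1023 + 85/2 = -1961/2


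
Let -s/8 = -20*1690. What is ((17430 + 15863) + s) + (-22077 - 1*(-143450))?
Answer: 425066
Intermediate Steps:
s = 270400 (s = -(-160)*1690 = -8*(-33800) = 270400)
((17430 + 15863) + s) + (-22077 - 1*(-143450)) = ((17430 + 15863) + 270400) + (-22077 - 1*(-143450)) = (33293 + 270400) + (-22077 + 143450) = 303693 + 121373 = 425066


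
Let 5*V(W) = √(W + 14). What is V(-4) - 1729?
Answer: -1729 + √10/5 ≈ -1728.4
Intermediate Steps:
V(W) = √(14 + W)/5 (V(W) = √(W + 14)/5 = √(14 + W)/5)
V(-4) - 1729 = √(14 - 4)/5 - 1729 = √10/5 - 1729 = -1729 + √10/5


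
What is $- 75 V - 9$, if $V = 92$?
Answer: $-6909$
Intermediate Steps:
$- 75 V - 9 = \left(-75\right) 92 - 9 = -6900 - 9 = -6909$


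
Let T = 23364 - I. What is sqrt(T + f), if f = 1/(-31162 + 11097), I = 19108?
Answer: sqrt(1713483561535)/20065 ≈ 65.238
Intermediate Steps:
f = -1/20065 (f = 1/(-20065) = -1/20065 ≈ -4.9838e-5)
T = 4256 (T = 23364 - 1*19108 = 23364 - 19108 = 4256)
sqrt(T + f) = sqrt(4256 - 1/20065) = sqrt(85396639/20065) = sqrt(1713483561535)/20065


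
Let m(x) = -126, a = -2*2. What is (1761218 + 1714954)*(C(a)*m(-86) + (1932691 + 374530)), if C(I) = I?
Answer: 8022049028700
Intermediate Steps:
a = -4
(1761218 + 1714954)*(C(a)*m(-86) + (1932691 + 374530)) = (1761218 + 1714954)*(-4*(-126) + (1932691 + 374530)) = 3476172*(504 + 2307221) = 3476172*2307725 = 8022049028700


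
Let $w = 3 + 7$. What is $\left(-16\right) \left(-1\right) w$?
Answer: $160$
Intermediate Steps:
$w = 10$
$\left(-16\right) \left(-1\right) w = \left(-16\right) \left(-1\right) 10 = 16 \cdot 10 = 160$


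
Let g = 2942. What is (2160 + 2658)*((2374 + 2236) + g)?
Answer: 36385536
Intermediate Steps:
(2160 + 2658)*((2374 + 2236) + g) = (2160 + 2658)*((2374 + 2236) + 2942) = 4818*(4610 + 2942) = 4818*7552 = 36385536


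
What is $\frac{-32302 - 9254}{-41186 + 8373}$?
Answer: $\frac{41556}{32813} \approx 1.2664$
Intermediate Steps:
$\frac{-32302 - 9254}{-41186 + 8373} = - \frac{41556}{-32813} = \left(-41556\right) \left(- \frac{1}{32813}\right) = \frac{41556}{32813}$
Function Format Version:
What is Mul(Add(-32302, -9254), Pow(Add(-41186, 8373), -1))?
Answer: Rational(41556, 32813) ≈ 1.2664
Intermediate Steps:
Mul(Add(-32302, -9254), Pow(Add(-41186, 8373), -1)) = Mul(-41556, Pow(-32813, -1)) = Mul(-41556, Rational(-1, 32813)) = Rational(41556, 32813)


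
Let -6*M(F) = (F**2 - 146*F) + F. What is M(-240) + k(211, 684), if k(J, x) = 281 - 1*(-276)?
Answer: -14843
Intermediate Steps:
k(J, x) = 557 (k(J, x) = 281 + 276 = 557)
M(F) = -F**2/6 + 145*F/6 (M(F) = -((F**2 - 146*F) + F)/6 = -(F**2 - 145*F)/6 = -F**2/6 + 145*F/6)
M(-240) + k(211, 684) = (1/6)*(-240)*(145 - 1*(-240)) + 557 = (1/6)*(-240)*(145 + 240) + 557 = (1/6)*(-240)*385 + 557 = -15400 + 557 = -14843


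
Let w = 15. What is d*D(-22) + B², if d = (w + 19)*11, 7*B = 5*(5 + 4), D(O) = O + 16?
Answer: -107931/49 ≈ -2202.7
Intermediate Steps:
D(O) = 16 + O
B = 45/7 (B = (5*(5 + 4))/7 = (5*9)/7 = (⅐)*45 = 45/7 ≈ 6.4286)
d = 374 (d = (15 + 19)*11 = 34*11 = 374)
d*D(-22) + B² = 374*(16 - 22) + (45/7)² = 374*(-6) + 2025/49 = -2244 + 2025/49 = -107931/49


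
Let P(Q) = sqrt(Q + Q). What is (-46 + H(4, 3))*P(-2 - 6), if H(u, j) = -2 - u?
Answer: -208*I ≈ -208.0*I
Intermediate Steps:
P(Q) = sqrt(2)*sqrt(Q) (P(Q) = sqrt(2*Q) = sqrt(2)*sqrt(Q))
(-46 + H(4, 3))*P(-2 - 6) = (-46 + (-2 - 1*4))*(sqrt(2)*sqrt(-2 - 6)) = (-46 + (-2 - 4))*(sqrt(2)*sqrt(-8)) = (-46 - 6)*(sqrt(2)*(2*I*sqrt(2))) = -208*I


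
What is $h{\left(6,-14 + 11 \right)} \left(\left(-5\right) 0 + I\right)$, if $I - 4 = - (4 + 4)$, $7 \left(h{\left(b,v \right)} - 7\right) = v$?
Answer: $- \frac{184}{7} \approx -26.286$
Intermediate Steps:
$h{\left(b,v \right)} = 7 + \frac{v}{7}$
$I = -4$ ($I = 4 - \left(4 + 4\right) = 4 - 8 = -4$)
$h{\left(6,-14 + 11 \right)} \left(\left(-5\right) 0 + I\right) = \left(7 + \frac{-14 + 11}{7}\right) \left(\left(-5\right) 0 - 4\right) = \left(7 + \frac{1}{7} \left(-3\right)\right) \left(0 - 4\right) = \left(7 - \frac{3}{7}\right) \left(-4\right) = \frac{46}{7} \left(-4\right) = - \frac{184}{7}$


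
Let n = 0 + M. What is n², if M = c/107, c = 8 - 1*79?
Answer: 5041/11449 ≈ 0.44030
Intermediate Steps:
c = -71 (c = 8 - 79 = -71)
M = -71/107 ≈ -0.66355
n = -71/107 (n = 0 - 71/107 = -71/107 ≈ -0.66355)
n² = (-71/107)² = 5041/11449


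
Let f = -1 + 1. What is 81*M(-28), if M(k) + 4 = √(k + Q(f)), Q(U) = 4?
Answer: -324 + 162*I*√6 ≈ -324.0 + 396.82*I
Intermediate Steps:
f = 0
M(k) = -4 + √(4 + k) (M(k) = -4 + √(k + 4) = -4 + √(4 + k))
81*M(-28) = 81*(-4 + √(4 - 28)) = 81*(-4 + √(-24)) = 81*(-4 + 2*I*√6) = -324 + 162*I*√6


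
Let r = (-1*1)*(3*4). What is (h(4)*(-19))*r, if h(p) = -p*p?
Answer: -3648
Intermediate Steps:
h(p) = -p**2
r = -12 (r = -1*12 = -12)
(h(4)*(-19))*r = (-1*4**2*(-19))*(-12) = (-1*16*(-19))*(-12) = -16*(-19)*(-12) = 304*(-12) = -3648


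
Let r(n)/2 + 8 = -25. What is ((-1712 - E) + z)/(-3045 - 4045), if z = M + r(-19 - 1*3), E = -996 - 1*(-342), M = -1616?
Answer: 274/709 ≈ 0.38646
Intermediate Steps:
r(n) = -66 (r(n) = -16 + 2*(-25) = -16 - 50 = -66)
E = -654 (E = -996 + 342 = -654)
z = -1682 (z = -1616 - 66 = -1682)
((-1712 - E) + z)/(-3045 - 4045) = ((-1712 - 1*(-654)) - 1682)/(-3045 - 4045) = ((-1712 + 654) - 1682)/(-7090) = (-1058 - 1682)*(-1/7090) = -2740*(-1/7090) = 274/709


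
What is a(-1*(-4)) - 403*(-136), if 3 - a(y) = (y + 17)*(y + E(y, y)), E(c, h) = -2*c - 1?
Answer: 54916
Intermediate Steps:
E(c, h) = -1 - 2*c
a(y) = 3 - (-1 - y)*(17 + y) (a(y) = 3 - (y + 17)*(y + (-1 - 2*y)) = 3 - (17 + y)*(-1 - y) = 3 - (-1 - y)*(17 + y))
a(-1*(-4)) - 403*(-136) = (20 + (-1*(-4))**2 + 18*(-1*(-4))) - 403*(-136) = (20 + 4**2 + 18*4) + 54808 = (20 + 16 + 72) + 54808 = 108 + 54808 = 54916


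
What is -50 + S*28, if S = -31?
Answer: -918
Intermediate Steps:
-50 + S*28 = -50 - 31*28 = -50 - 868 = -918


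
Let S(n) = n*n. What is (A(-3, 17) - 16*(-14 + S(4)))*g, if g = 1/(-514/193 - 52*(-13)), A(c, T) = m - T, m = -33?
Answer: -7913/64977 ≈ -0.12178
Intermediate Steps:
S(n) = n**2
A(c, T) = -33 - T
g = 193/129954 (g = 1/(-514*1/193 + 676) = 1/(-514/193 + 676) = 1/(129954/193) = 193/129954 ≈ 0.0014851)
(A(-3, 17) - 16*(-14 + S(4)))*g = ((-33 - 1*17) - 16*(-14 + 4**2))*(193/129954) = ((-33 - 17) - 16*(-14 + 16))*(193/129954) = (-50 - 16*2)*(193/129954) = (-50 - 32)*(193/129954) = -82*193/129954 = -7913/64977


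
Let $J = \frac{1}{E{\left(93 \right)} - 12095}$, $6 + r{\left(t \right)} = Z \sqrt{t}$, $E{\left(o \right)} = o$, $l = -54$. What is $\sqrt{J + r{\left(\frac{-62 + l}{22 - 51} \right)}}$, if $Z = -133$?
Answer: $\frac{i \sqrt{39181069090}}{12002} \approx 16.492 i$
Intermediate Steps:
$r{\left(t \right)} = -6 - 133 \sqrt{t}$
$J = - \frac{1}{12002}$ ($J = \frac{1}{93 - 12095} = \frac{1}{-12002} = - \frac{1}{12002} \approx -8.3319 \cdot 10^{-5}$)
$\sqrt{J + r{\left(\frac{-62 + l}{22 - 51} \right)}} = \sqrt{- \frac{1}{12002} - \left(6 + 133 \sqrt{\frac{-62 - 54}{22 - 51}}\right)} = \sqrt{- \frac{1}{12002} - \left(6 + 133 \sqrt{- \frac{116}{-29}}\right)} = \sqrt{- \frac{1}{12002} - \left(6 + 133 \sqrt{\left(-116\right) \left(- \frac{1}{29}\right)}\right)} = \sqrt{- \frac{1}{12002} - \left(6 + 133 \sqrt{4}\right)} = \sqrt{- \frac{1}{12002} - 272} = \sqrt{- \frac{3264545}{12002}} = \frac{i \sqrt{39181069090}}{12002}$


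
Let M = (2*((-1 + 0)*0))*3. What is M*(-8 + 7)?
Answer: 0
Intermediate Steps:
M = 0 (M = (2*(-1*0))*3 = (2*0)*3 = 0*3 = 0)
M*(-8 + 7) = 0*(-8 + 7) = 0*(-1) = 0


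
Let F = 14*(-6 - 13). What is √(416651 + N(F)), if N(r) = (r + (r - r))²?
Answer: √487407 ≈ 698.15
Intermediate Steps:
F = -266 (F = 14*(-19) = -266)
N(r) = r² (N(r) = (r + 0)² = r²)
√(416651 + N(F)) = √(416651 + (-266)²) = √(416651 + 70756) = √487407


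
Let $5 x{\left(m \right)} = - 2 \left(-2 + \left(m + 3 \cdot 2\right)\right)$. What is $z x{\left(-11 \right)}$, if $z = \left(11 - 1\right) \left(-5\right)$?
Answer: $-140$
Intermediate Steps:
$x{\left(m \right)} = - \frac{8}{5} - \frac{2 m}{5}$ ($x{\left(m \right)} = \frac{\left(-2\right) \left(-2 + \left(m + 3 \cdot 2\right)\right)}{5} = \frac{\left(-2\right) \left(-2 + \left(m + 6\right)\right)}{5} = \frac{\left(-2\right) \left(-2 + \left(6 + m\right)\right)}{5} = \frac{\left(-2\right) \left(4 + m\right)}{5} = \frac{-8 - 2 m}{5} = - \frac{8}{5} - \frac{2 m}{5}$)
$z = -50$ ($z = 10 \left(-5\right) = -50$)
$z x{\left(-11 \right)} = - 50 \left(- \frac{8}{5} - - \frac{22}{5}\right) = - 50 \left(- \frac{8}{5} + \frac{22}{5}\right) = \left(-50\right) \frac{14}{5} = -140$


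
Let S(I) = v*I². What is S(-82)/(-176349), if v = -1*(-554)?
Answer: -3725096/176349 ≈ -21.123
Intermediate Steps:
v = 554
S(I) = 554*I²
S(-82)/(-176349) = (554*(-82)²)/(-176349) = (554*6724)*(-1/176349) = 3725096*(-1/176349) = -3725096/176349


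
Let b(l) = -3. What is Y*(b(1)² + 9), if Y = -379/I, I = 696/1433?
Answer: -1629321/116 ≈ -14046.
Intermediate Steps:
I = 696/1433 (I = 696*(1/1433) = 696/1433 ≈ 0.48569)
Y = -543107/696 (Y = -379/696/1433 = -379*1433/696 = -543107/696 ≈ -780.33)
Y*(b(1)² + 9) = -543107*((-3)² + 9)/696 = -543107*(9 + 9)/696 = -543107/696*18 = -1629321/116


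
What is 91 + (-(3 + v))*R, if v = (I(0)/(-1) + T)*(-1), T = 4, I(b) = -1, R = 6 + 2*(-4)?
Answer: 87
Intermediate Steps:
R = -2 (R = 6 - 8 = -2)
v = -5 (v = (-1/(-1) + 4)*(-1) = (-1*(-1) + 4)*(-1) = (1 + 4)*(-1) = 5*(-1) = -5)
91 + (-(3 + v))*R = 91 - (3 - 5)*(-2) = 91 - 1*(-2)*(-2) = 91 + 2*(-2) = 91 - 4 = 87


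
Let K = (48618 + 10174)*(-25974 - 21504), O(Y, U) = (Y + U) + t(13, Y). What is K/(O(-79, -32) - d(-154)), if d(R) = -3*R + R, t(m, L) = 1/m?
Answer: 18143622744/2723 ≈ 6.6631e+6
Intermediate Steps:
d(R) = -2*R
O(Y, U) = 1/13 + U + Y (O(Y, U) = (Y + U) + 1/13 = (U + Y) + 1/13 = 1/13 + U + Y)
K = -2791326576 (K = 58792*(-47478) = -2791326576)
K/(O(-79, -32) - d(-154)) = -2791326576/((1/13 - 32 - 79) - (-2)*(-154)) = -2791326576/(-1442/13 - 1*308) = -2791326576/(-1442/13 - 308) = -2791326576/(-5446/13) = -2791326576*(-13/5446) = 18143622744/2723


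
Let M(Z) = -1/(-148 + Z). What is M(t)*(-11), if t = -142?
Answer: -11/290 ≈ -0.037931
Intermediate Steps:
M(t)*(-11) = -1/(-148 - 142)*(-11) = -1/(-290)*(-11) = -1*(-1/290)*(-11) = (1/290)*(-11) = -11/290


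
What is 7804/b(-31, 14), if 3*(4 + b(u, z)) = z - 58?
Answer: -5853/14 ≈ -418.07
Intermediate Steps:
b(u, z) = -70/3 + z/3 (b(u, z) = -4 + (z - 58)/3 = -4 + (-58 + z)/3 = -4 + (-58/3 + z/3) = -70/3 + z/3)
7804/b(-31, 14) = 7804/(-70/3 + (⅓)*14) = 7804/(-70/3 + 14/3) = 7804/(-56/3) = 7804*(-3/56) = -5853/14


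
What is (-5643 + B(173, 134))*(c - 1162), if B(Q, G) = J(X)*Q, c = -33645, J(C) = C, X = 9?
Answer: 142221402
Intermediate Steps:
B(Q, G) = 9*Q
(-5643 + B(173, 134))*(c - 1162) = (-5643 + 9*173)*(-33645 - 1162) = (-5643 + 1557)*(-34807) = -4086*(-34807) = 142221402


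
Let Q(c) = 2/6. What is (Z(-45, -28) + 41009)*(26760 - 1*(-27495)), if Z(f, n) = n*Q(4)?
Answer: 2224436915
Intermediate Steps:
Q(c) = ⅓ (Q(c) = 2*(⅙) = ⅓)
Z(f, n) = n/3 (Z(f, n) = n*(⅓) = n/3)
(Z(-45, -28) + 41009)*(26760 - 1*(-27495)) = ((⅓)*(-28) + 41009)*(26760 - 1*(-27495)) = (-28/3 + 41009)*(26760 + 27495) = (122999/3)*54255 = 2224436915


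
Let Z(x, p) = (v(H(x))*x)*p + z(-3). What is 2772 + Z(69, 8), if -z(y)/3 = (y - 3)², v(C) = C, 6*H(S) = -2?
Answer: 2480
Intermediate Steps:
H(S) = -⅓ (H(S) = (⅙)*(-2) = -⅓)
z(y) = -3*(-3 + y)² (z(y) = -3*(y - 3)² = -3*(-3 + y)²)
Z(x, p) = -108 - p*x/3 (Z(x, p) = (-x/3)*p - 3*(-3 - 3)² = -p*x/3 - 3*(-6)² = -p*x/3 - 3*36 = -p*x/3 - 108 = -108 - p*x/3)
2772 + Z(69, 8) = 2772 + (-108 - ⅓*8*69) = 2772 + (-108 - 184) = 2772 - 292 = 2480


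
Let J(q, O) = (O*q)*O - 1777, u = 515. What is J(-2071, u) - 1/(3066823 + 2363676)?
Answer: -2982879435453249/5430499 ≈ -5.4928e+8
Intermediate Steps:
J(q, O) = -1777 + q*O² (J(q, O) = q*O² - 1777 = -1777 + q*O²)
J(-2071, u) - 1/(3066823 + 2363676) = (-1777 - 2071*515²) - 1/(3066823 + 2363676) = (-1777 - 2071*265225) - 1/5430499 = (-1777 - 549280975) - 1*1/5430499 = -549282752 - 1/5430499 = -2982879435453249/5430499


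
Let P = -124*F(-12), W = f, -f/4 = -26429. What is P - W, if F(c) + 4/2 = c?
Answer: -103980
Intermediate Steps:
f = 105716 (f = -4*(-26429) = 105716)
F(c) = -2 + c
W = 105716
P = 1736 (P = -124*(-2 - 12) = -124*(-14) = 1736)
P - W = 1736 - 1*105716 = 1736 - 105716 = -103980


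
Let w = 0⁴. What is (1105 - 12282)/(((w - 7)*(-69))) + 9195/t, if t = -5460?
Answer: -623501/25116 ≈ -24.825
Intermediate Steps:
w = 0
(1105 - 12282)/(((w - 7)*(-69))) + 9195/t = (1105 - 12282)/(((0 - 7)*(-69))) + 9195/(-5460) = -11177/((-7*(-69))) + 9195*(-1/5460) = -11177/483 - 613/364 = -623501/25116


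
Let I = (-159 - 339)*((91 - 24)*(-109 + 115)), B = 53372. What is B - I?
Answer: 253568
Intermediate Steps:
I = -200196 (I = -33366*6 = -498*402 = -200196)
B - I = 53372 - 1*(-200196) = 53372 + 200196 = 253568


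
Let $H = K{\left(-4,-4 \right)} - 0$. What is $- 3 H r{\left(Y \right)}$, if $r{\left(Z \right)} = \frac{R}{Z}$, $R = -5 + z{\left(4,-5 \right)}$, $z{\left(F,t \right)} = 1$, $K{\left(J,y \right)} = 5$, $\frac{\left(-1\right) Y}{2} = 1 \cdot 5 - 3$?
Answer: $-15$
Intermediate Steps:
$Y = -4$ ($Y = - 2 \left(1 \cdot 5 - 3\right) = - 2 \left(5 - 3\right) = \left(-2\right) 2 = -4$)
$R = -4$ ($R = -5 + 1 = -4$)
$H = 5$ ($H = 5 - 0 = 5 + 0 = 5$)
$r{\left(Z \right)} = - \frac{4}{Z}$
$- 3 H r{\left(Y \right)} = \left(-3\right) 5 \left(- \frac{4}{-4}\right) = - 15 \left(\left(-4\right) \left(- \frac{1}{4}\right)\right) = \left(-15\right) 1 = -15$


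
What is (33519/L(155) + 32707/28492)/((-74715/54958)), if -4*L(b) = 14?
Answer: 52479881869813/7450729230 ≈ 7043.6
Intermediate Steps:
L(b) = -7/2 (L(b) = -¼*14 = -7/2)
(33519/L(155) + 32707/28492)/((-74715/54958)) = (33519/(-7/2) + 32707/28492)/((-74715/54958)) = (33519*(-2/7) + 32707*(1/28492))/((-74715*1/54958)) = (-67038/7 + 32707/28492)/(-74715/54958) = -1909817747/199444*(-54958/74715) = 52479881869813/7450729230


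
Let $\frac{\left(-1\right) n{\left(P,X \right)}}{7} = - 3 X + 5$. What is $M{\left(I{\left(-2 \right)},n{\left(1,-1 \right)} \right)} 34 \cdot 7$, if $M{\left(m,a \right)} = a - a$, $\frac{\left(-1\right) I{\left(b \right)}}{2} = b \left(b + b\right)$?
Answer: $0$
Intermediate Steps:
$n{\left(P,X \right)} = -35 + 21 X$ ($n{\left(P,X \right)} = - 7 \left(- 3 X + 5\right) = - 7 \left(5 - 3 X\right) = -35 + 21 X$)
$I{\left(b \right)} = - 4 b^{2}$ ($I{\left(b \right)} = - 2 b \left(b + b\right) = - 2 b 2 b = - 2 \cdot 2 b^{2} = - 4 b^{2}$)
$M{\left(m,a \right)} = 0$
$M{\left(I{\left(-2 \right)},n{\left(1,-1 \right)} \right)} 34 \cdot 7 = 0 \cdot 34 \cdot 7 = 0 \cdot 7 = 0$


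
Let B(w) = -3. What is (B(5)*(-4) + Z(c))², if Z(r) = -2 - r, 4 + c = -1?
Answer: 225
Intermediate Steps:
c = -5 (c = -4 - 1 = -5)
(B(5)*(-4) + Z(c))² = (-3*(-4) + (-2 - 1*(-5)))² = (12 + (-2 + 5))² = (12 + 3)² = 15² = 225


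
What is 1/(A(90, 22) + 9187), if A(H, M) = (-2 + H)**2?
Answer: 1/16931 ≈ 5.9063e-5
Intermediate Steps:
1/(A(90, 22) + 9187) = 1/((-2 + 90)**2 + 9187) = 1/(88**2 + 9187) = 1/(7744 + 9187) = 1/16931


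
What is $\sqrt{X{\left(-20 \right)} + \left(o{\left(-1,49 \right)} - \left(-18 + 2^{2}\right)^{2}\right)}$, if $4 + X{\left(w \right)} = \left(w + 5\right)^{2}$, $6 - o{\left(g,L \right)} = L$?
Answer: $3 i \sqrt{2} \approx 4.2426 i$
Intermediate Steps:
$o{\left(g,L \right)} = 6 - L$
$X{\left(w \right)} = -4 + \left(5 + w\right)^{2}$ ($X{\left(w \right)} = -4 + \left(w + 5\right)^{2} = -4 + \left(5 + w\right)^{2}$)
$\sqrt{X{\left(-20 \right)} + \left(o{\left(-1,49 \right)} - \left(-18 + 2^{2}\right)^{2}\right)} = \sqrt{\left(-4 + \left(5 - 20\right)^{2}\right) + \left(\left(6 - 49\right) - \left(-18 + 2^{2}\right)^{2}\right)} = \sqrt{\left(-4 + \left(-15\right)^{2}\right) + \left(\left(6 - 49\right) - \left(-18 + 4\right)^{2}\right)} = \sqrt{\left(-4 + 225\right) - 239} = \sqrt{221 - 239} = \sqrt{-18} = 3 i \sqrt{2}$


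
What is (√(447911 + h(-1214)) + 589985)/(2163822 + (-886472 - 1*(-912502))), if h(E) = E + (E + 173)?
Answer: 589985/2189852 + √111414/1094926 ≈ 0.26972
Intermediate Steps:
h(E) = 173 + 2*E (h(E) = E + (173 + E) = 173 + 2*E)
(√(447911 + h(-1214)) + 589985)/(2163822 + (-886472 - 1*(-912502))) = (√(447911 + (173 + 2*(-1214))) + 589985)/(2163822 + (-886472 - 1*(-912502))) = (√(447911 + (173 - 2428)) + 589985)/(2163822 + (-886472 + 912502)) = (√(447911 - 2255) + 589985)/(2163822 + 26030) = (√445656 + 589985)/2189852 = (2*√111414 + 589985)*(1/2189852) = (589985 + 2*√111414)*(1/2189852) = 589985/2189852 + √111414/1094926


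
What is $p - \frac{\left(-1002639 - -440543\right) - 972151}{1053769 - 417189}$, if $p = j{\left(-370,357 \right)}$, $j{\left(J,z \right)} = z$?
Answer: $\frac{228793307}{636580} \approx 359.41$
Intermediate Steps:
$p = 357$
$p - \frac{\left(-1002639 - -440543\right) - 972151}{1053769 - 417189} = 357 - \frac{\left(-1002639 - -440543\right) - 972151}{1053769 - 417189} = 357 - \frac{\left(-1002639 + 440543\right) - 972151}{636580} = 357 - \left(-562096 - 972151\right) \frac{1}{636580} = 357 - \left(-1534247\right) \frac{1}{636580} = 357 - - \frac{1534247}{636580} = 357 + \frac{1534247}{636580} = \frac{228793307}{636580}$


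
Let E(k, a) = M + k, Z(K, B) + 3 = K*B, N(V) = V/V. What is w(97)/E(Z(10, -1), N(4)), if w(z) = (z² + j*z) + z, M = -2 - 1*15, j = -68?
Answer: -97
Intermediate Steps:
M = -17 (M = -2 - 15 = -17)
N(V) = 1
Z(K, B) = -3 + B*K (Z(K, B) = -3 + K*B = -3 + B*K)
w(z) = z² - 67*z (w(z) = (z² - 68*z) + z = z² - 67*z)
E(k, a) = -17 + k
w(97)/E(Z(10, -1), N(4)) = (97*(-67 + 97))/(-17 + (-3 - 1*10)) = (97*30)/(-17 + (-3 - 10)) = 2910/(-17 - 13) = 2910/(-30) = 2910*(-1/30) = -97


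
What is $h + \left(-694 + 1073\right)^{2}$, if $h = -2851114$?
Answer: $-2707473$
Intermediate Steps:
$h + \left(-694 + 1073\right)^{2} = -2851114 + \left(-694 + 1073\right)^{2} = -2851114 + 379^{2} = -2851114 + 143641 = -2707473$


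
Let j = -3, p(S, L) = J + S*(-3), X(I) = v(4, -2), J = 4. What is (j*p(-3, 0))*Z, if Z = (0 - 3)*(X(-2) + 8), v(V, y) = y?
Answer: 702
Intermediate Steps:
X(I) = -2
p(S, L) = 4 - 3*S (p(S, L) = 4 + S*(-3) = 4 - 3*S)
Z = -18 (Z = (0 - 3)*(-2 + 8) = -3*6 = -18)
(j*p(-3, 0))*Z = -3*(4 - 3*(-3))*(-18) = -3*(4 + 9)*(-18) = -3*13*(-18) = -39*(-18) = 702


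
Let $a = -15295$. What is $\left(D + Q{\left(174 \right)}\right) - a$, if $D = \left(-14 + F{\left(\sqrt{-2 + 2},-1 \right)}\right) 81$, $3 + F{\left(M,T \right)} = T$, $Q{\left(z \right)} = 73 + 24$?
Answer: $13934$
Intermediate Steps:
$Q{\left(z \right)} = 97$
$F{\left(M,T \right)} = -3 + T$
$D = -1458$ ($D = \left(-14 - 4\right) 81 = \left(-18\right) 81 = -1458$)
$\left(D + Q{\left(174 \right)}\right) - a = \left(-1458 + 97\right) - -15295 = -1361 + 15295 = 13934$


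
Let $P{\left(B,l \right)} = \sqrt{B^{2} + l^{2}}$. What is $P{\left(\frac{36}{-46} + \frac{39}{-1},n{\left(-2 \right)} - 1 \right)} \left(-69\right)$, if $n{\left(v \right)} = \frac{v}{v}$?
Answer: $-2745$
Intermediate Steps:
$n{\left(v \right)} = 1$
$P{\left(\frac{36}{-46} + \frac{39}{-1},n{\left(-2 \right)} - 1 \right)} \left(-69\right) = \sqrt{\left(\frac{36}{-46} + \frac{39}{-1}\right)^{2} + \left(1 - 1\right)^{2}} \left(-69\right) = \sqrt{\left(36 \left(- \frac{1}{46}\right) + 39 \left(-1\right)\right)^{2} + 0^{2}} \left(-69\right) = \sqrt{\left(- \frac{18}{23} - 39\right)^{2} + 0} \left(-69\right) = \sqrt{\left(- \frac{915}{23}\right)^{2} + 0} \left(-69\right) = \sqrt{\frac{837225}{529} + 0} \left(-69\right) = \sqrt{\frac{837225}{529}} \left(-69\right) = \frac{915}{23} \left(-69\right) = -2745$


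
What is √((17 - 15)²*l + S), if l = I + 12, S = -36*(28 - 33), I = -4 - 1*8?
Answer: 6*√5 ≈ 13.416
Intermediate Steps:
I = -12 (I = -4 - 8 = -12)
S = 180 (S = -36*(-5) = 180)
l = 0 (l = -12 + 12 = 0)
√((17 - 15)²*l + S) = √((17 - 15)²*0 + 180) = √(2²*0 + 180) = √(4*0 + 180) = √(0 + 180) = √180 = 6*√5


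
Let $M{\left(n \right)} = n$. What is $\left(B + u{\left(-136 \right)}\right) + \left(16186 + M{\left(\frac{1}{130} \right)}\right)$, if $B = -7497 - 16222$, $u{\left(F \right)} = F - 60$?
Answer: $- \frac{1004769}{130} \approx -7729.0$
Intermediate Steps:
$u{\left(F \right)} = -60 + F$
$B = -23719$ ($B = -7497 - 16222 = -23719$)
$\left(B + u{\left(-136 \right)}\right) + \left(16186 + M{\left(\frac{1}{130} \right)}\right) = \left(-23719 - 196\right) + \left(16186 + \frac{1}{130}\right) = -23915 + \frac{2104181}{130} = - \frac{1004769}{130}$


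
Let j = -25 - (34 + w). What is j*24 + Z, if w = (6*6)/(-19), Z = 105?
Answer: -24045/19 ≈ -1265.5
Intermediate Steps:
w = -36/19 (w = 36*(-1/19) = -36/19 ≈ -1.8947)
j = -1085/19 (j = -25 - (34 - 36/19) = -25 - 1*610/19 = -25 - 610/19 = -1085/19 ≈ -57.105)
j*24 + Z = -1085/19*24 + 105 = -26040/19 + 105 = -24045/19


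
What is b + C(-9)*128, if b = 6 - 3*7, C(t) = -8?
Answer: -1039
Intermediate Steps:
b = -15 (b = 6 - 21 = -15)
b + C(-9)*128 = -15 - 8*128 = -15 - 1024 = -1039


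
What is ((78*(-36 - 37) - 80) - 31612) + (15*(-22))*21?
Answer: -44316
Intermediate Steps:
((78*(-36 - 37) - 80) - 31612) + (15*(-22))*21 = ((78*(-73) - 80) - 31612) - 330*21 = ((-5694 - 80) - 31612) - 6930 = (-5774 - 31612) - 6930 = -37386 - 6930 = -44316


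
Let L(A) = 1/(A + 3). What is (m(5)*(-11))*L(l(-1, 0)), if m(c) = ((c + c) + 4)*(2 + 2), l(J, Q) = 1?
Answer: -154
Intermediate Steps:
L(A) = 1/(3 + A)
m(c) = 16 + 8*c (m(c) = (2*c + 4)*4 = (4 + 2*c)*4 = 16 + 8*c)
(m(5)*(-11))*L(l(-1, 0)) = ((16 + 8*5)*(-11))/(3 + 1) = ((16 + 40)*(-11))/4 = (56*(-11))*(1/4) = -616*1/4 = -154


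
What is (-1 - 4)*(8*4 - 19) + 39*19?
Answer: 676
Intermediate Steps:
(-1 - 4)*(8*4 - 19) + 39*19 = -5*(32 - 19) + 741 = -5*13 + 741 = -65 + 741 = 676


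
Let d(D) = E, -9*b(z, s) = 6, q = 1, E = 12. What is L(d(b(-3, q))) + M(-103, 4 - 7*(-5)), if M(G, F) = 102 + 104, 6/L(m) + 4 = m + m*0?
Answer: 827/4 ≈ 206.75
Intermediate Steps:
b(z, s) = -2/3 (b(z, s) = -1/9*6 = -2/3)
d(D) = 12
L(m) = 6/(-4 + m) (L(m) = 6/(-4 + (m + m*0)) = 6/(-4 + (m + 0)) = 6/(-4 + m))
M(G, F) = 206
L(d(b(-3, q))) + M(-103, 4 - 7*(-5)) = 6/(-4 + 12) + 206 = 6/8 + 206 = 6*(1/8) + 206 = 3/4 + 206 = 827/4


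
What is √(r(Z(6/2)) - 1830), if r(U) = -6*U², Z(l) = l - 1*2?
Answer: 6*I*√51 ≈ 42.849*I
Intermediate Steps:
Z(l) = -2 + l (Z(l) = l - 2 = -2 + l)
√(r(Z(6/2)) - 1830) = √(-6*(-2 + 6/2)² - 1830) = √(-6*(-2 + 6*(½))² - 1830) = √(-6*(-2 + 3)² - 1830) = √(-6*1² - 1830) = √(-6*1 - 1830) = √(-6 - 1830) = √(-1836) = 6*I*√51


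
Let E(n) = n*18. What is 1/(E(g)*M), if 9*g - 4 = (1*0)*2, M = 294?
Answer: 1/2352 ≈ 0.00042517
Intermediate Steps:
g = 4/9 (g = 4/9 + ((1*0)*2)/9 = 4/9 + (0*2)/9 = 4/9 + (⅑)*0 = 4/9 + 0 = 4/9 ≈ 0.44444)
E(n) = 18*n
1/(E(g)*M) = 1/((18*(4/9))*294) = 1/(8*294) = 1/2352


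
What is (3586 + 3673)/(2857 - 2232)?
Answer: 7259/625 ≈ 11.614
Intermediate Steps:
(3586 + 3673)/(2857 - 2232) = 7259/625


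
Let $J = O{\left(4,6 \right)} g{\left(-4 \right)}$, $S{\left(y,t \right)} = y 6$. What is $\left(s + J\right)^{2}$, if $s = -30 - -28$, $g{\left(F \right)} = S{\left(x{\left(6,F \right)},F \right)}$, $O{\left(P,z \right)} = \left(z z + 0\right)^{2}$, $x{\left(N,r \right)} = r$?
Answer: $967583236$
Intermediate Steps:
$O{\left(P,z \right)} = z^{4}$ ($O{\left(P,z \right)} = \left(z^{2} + 0\right)^{2} = \left(z^{2}\right)^{2} = z^{4}$)
$S{\left(y,t \right)} = 6 y$
$g{\left(F \right)} = 6 F$
$s = -2$ ($s = -30 + 28 = -2$)
$J = -31104$ ($J = 6^{4} \cdot 6 \left(-4\right) = 1296 \left(-24\right) = -31104$)
$\left(s + J\right)^{2} = \left(-2 - 31104\right)^{2} = \left(-31106\right)^{2} = 967583236$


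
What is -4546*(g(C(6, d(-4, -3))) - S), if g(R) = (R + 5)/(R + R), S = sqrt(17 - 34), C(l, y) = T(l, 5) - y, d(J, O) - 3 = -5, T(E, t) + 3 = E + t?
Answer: -6819/2 + 4546*I*sqrt(17) ≈ -3409.5 + 18744.0*I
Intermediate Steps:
T(E, t) = -3 + E + t (T(E, t) = -3 + (E + t) = -3 + E + t)
d(J, O) = -2 (d(J, O) = 3 - 5 = -2)
C(l, y) = 2 + l - y (C(l, y) = (-3 + l + 5) - y = (2 + l) - y = 2 + l - y)
S = I*sqrt(17) (S = sqrt(-17) = I*sqrt(17) ≈ 4.1231*I)
g(R) = (5 + R)/(2*R) (g(R) = (5 + R)/((2*R)) = (5 + R)*(1/(2*R)) = (5 + R)/(2*R))
-4546*(g(C(6, d(-4, -3))) - S) = -4546*((5 + (2 + 6 - 1*(-2)))/(2*(2 + 6 - 1*(-2))) - I*sqrt(17)) = -4546*((5 + (2 + 6 + 2))/(2*(2 + 6 + 2)) - I*sqrt(17)) = -4546*((1/2)*(5 + 10)/10 - I*sqrt(17)) = -4546*((1/2)*(1/10)*15 - I*sqrt(17)) = -4546*(3/4 - I*sqrt(17)) = -6819/2 + 4546*I*sqrt(17)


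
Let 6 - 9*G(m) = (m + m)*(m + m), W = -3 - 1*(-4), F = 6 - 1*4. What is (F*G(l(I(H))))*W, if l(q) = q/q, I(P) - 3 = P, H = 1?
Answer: 4/9 ≈ 0.44444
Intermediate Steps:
I(P) = 3 + P
F = 2 (F = 6 - 4 = 2)
W = 1 (W = -3 + 4 = 1)
l(q) = 1
G(m) = ⅔ - 4*m²/9 (G(m) = ⅔ - (m + m)*(m + m)/9 = ⅔ - 2*m*2*m/9 = ⅔ - 4*m²/9)
(F*G(l(I(H))))*W = (2*(⅔ - 4/9*1²))*1 = (2*(⅔ - 4/9*1))*1 = (2*(⅔ - 4/9))*1 = (2*(2/9))*1 = (4/9)*1 = 4/9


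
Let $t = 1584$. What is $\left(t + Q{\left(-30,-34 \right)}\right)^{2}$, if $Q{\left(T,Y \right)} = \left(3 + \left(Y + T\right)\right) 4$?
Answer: $1795600$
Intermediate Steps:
$Q{\left(T,Y \right)} = 12 + 4 T + 4 Y$ ($Q{\left(T,Y \right)} = \left(3 + \left(T + Y\right)\right) 4 = \left(3 + T + Y\right) 4 = 12 + 4 T + 4 Y$)
$\left(t + Q{\left(-30,-34 \right)}\right)^{2} = \left(1584 + \left(12 + 4 \left(-30\right) + 4 \left(-34\right)\right)\right)^{2} = \left(1584 - 244\right)^{2} = 1340^{2} = 1795600$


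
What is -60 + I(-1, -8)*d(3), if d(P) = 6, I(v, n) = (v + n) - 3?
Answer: -132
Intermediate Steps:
I(v, n) = -3 + n + v (I(v, n) = (n + v) - 3 = -3 + n + v)
-60 + I(-1, -8)*d(3) = -60 + (-3 - 8 - 1)*6 = -60 - 12*6 = -60 - 72 = -132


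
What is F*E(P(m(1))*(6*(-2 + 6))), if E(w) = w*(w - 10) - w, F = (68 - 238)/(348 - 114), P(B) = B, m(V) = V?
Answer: -680/3 ≈ -226.67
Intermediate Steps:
F = -85/117 (F = -170/234 = -170*1/234 = -85/117 ≈ -0.72650)
E(w) = -w + w*(-10 + w) (E(w) = w*(-10 + w) - w = -w + w*(-10 + w))
F*E(P(m(1))*(6*(-2 + 6))) = -85*1*(6*(-2 + 6))*(-11 + 1*(6*(-2 + 6)))/117 = -85*1*(6*4)*(-11 + 1*(6*4))/117 = -85*1*24*(-11 + 1*24)/117 = -680*(-11 + 24)/39 = -680*13/39 = -85/117*312 = -680/3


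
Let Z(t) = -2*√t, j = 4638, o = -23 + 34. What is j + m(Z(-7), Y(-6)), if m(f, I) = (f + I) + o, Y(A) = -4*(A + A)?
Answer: 4697 - 2*I*√7 ≈ 4697.0 - 5.2915*I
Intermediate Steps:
o = 11
Y(A) = -8*A
m(f, I) = 11 + I + f (m(f, I) = (f + I) + 11 = (I + f) + 11 = 11 + I + f)
j + m(Z(-7), Y(-6)) = 4638 + (11 - 8*(-6) - 2*I*√7) = 4638 + (11 + 48 - 2*I*√7) = 4638 + (59 - 2*I*√7) = 4697 - 2*I*√7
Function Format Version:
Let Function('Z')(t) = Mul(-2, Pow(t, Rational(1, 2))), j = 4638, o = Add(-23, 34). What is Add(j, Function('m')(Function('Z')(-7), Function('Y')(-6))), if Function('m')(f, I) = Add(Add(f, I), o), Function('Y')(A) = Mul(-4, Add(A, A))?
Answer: Add(4697, Mul(-2, I, Pow(7, Rational(1, 2)))) ≈ Add(4697.0, Mul(-5.2915, I))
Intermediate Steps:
o = 11
Function('Y')(A) = Mul(-8, A) (Function('Y')(A) = Mul(-4, Mul(2, A)) = Mul(-8, A))
Function('m')(f, I) = Add(11, I, f) (Function('m')(f, I) = Add(Add(f, I), 11) = Add(Add(I, f), 11) = Add(11, I, f))
Add(j, Function('m')(Function('Z')(-7), Function('Y')(-6))) = Add(4638, Add(11, Mul(-8, -6), Mul(-2, Pow(-7, Rational(1, 2))))) = Add(4638, Add(11, 48, Mul(-2, Mul(I, Pow(7, Rational(1, 2)))))) = Add(4638, Add(11, 48, Mul(-2, I, Pow(7, Rational(1, 2))))) = Add(4638, Add(59, Mul(-2, I, Pow(7, Rational(1, 2))))) = Add(4697, Mul(-2, I, Pow(7, Rational(1, 2))))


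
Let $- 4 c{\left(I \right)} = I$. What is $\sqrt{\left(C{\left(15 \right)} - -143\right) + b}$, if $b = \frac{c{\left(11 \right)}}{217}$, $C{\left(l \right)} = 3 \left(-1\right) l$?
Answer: $\frac{\sqrt{18456501}}{434} \approx 9.8988$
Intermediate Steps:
$C{\left(l \right)} = - 3 l$
$c{\left(I \right)} = - \frac{I}{4}$
$b = - \frac{11}{868}$ ($b = \frac{\left(- \frac{1}{4}\right) 11}{217} = \left(- \frac{11}{4}\right) \frac{1}{217} = - \frac{11}{868} \approx -0.012673$)
$\sqrt{\left(C{\left(15 \right)} - -143\right) + b} = \sqrt{\left(\left(-3\right) 15 - -143\right) - \frac{11}{868}} = \sqrt{\left(-45 + 143\right) - \frac{11}{868}} = \sqrt{98 - \frac{11}{868}} = \sqrt{\frac{85053}{868}} = \frac{\sqrt{18456501}}{434}$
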